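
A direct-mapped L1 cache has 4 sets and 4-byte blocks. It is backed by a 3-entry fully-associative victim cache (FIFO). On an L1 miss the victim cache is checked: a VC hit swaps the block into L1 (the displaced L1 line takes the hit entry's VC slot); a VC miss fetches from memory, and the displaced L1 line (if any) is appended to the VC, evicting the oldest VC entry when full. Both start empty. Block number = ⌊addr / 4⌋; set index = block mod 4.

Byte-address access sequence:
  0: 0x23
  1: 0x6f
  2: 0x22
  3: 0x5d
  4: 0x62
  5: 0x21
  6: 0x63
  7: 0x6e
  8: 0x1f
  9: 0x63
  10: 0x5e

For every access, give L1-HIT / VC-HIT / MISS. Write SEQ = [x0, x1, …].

#0 0x23→b8/s0 MISS; vc=[]
#1 0x6f→b27/s3 MISS; vc=[]
#2 0x22→b8/s0 L1-HIT; vc=[]
#3 0x5d→b23/s3 MISS; vc=[27]
#4 0x62→b24/s0 MISS; vc=[27,8]
#5 0x21→b8/s0 VC-HIT; vc=[27,24]
#6 0x63→b24/s0 VC-HIT; vc=[27,8]
#7 0x6e→b27/s3 VC-HIT; vc=[23,8]
#8 0x1f→b7/s3 MISS; vc=[23,8,27]
#9 0x63→b24/s0 L1-HIT; vc=[23,8,27]
#10 0x5e→b23/s3 VC-HIT; vc=[7,8,27]

SEQ = [MISS, MISS, L1-HIT, MISS, MISS, VC-HIT, VC-HIT, VC-HIT, MISS, L1-HIT, VC-HIT]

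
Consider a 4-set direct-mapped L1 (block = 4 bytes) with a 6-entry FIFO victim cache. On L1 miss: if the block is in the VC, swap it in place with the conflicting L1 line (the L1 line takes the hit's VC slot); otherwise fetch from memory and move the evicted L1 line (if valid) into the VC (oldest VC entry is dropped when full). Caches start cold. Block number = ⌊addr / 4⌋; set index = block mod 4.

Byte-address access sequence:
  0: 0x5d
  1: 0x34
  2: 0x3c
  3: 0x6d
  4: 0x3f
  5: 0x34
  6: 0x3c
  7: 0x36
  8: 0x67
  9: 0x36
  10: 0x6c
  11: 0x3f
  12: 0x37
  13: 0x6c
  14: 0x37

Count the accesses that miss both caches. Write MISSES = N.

MISSES = 5

  [0] addr=0x5d blk=23 s=3: MISS | VC []
  [1] addr=0x34 blk=13 s=1: MISS | VC []
  [2] addr=0x3c blk=15 s=3: MISS | VC [23]
  [3] addr=0x6d blk=27 s=3: MISS | VC [23, 15]
  [4] addr=0x3f blk=15 s=3: VC-HIT | VC [23, 27]
  [5] addr=0x34 blk=13 s=1: L1-HIT | VC [23, 27]
  [6] addr=0x3c blk=15 s=3: L1-HIT | VC [23, 27]
  [7] addr=0x36 blk=13 s=1: L1-HIT | VC [23, 27]
  [8] addr=0x67 blk=25 s=1: MISS | VC [23, 27, 13]
  [9] addr=0x36 blk=13 s=1: VC-HIT | VC [23, 27, 25]
  [10] addr=0x6c blk=27 s=3: VC-HIT | VC [23, 15, 25]
  [11] addr=0x3f blk=15 s=3: VC-HIT | VC [23, 27, 25]
  [12] addr=0x37 blk=13 s=1: L1-HIT | VC [23, 27, 25]
  [13] addr=0x6c blk=27 s=3: VC-HIT | VC [23, 15, 25]
  [14] addr=0x37 blk=13 s=1: L1-HIT | VC [23, 15, 25]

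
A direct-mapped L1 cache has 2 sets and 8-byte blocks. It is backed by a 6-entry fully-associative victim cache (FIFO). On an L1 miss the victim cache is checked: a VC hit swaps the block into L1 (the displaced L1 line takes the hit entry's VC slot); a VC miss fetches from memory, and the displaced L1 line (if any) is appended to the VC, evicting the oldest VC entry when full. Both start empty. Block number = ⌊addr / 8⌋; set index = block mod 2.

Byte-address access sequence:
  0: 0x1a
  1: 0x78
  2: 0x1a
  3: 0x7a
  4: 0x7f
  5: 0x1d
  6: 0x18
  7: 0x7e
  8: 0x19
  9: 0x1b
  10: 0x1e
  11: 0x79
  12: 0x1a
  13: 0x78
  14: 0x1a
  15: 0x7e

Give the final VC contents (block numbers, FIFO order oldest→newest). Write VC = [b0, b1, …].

VC = [3]

  [0] addr=0x1a blk=3 s=1: MISS | VC []
  [1] addr=0x78 blk=15 s=1: MISS | VC [3]
  [2] addr=0x1a blk=3 s=1: VC-HIT | VC [15]
  [3] addr=0x7a blk=15 s=1: VC-HIT | VC [3]
  [4] addr=0x7f blk=15 s=1: L1-HIT | VC [3]
  [5] addr=0x1d blk=3 s=1: VC-HIT | VC [15]
  [6] addr=0x18 blk=3 s=1: L1-HIT | VC [15]
  [7] addr=0x7e blk=15 s=1: VC-HIT | VC [3]
  [8] addr=0x19 blk=3 s=1: VC-HIT | VC [15]
  [9] addr=0x1b blk=3 s=1: L1-HIT | VC [15]
  [10] addr=0x1e blk=3 s=1: L1-HIT | VC [15]
  [11] addr=0x79 blk=15 s=1: VC-HIT | VC [3]
  [12] addr=0x1a blk=3 s=1: VC-HIT | VC [15]
  [13] addr=0x78 blk=15 s=1: VC-HIT | VC [3]
  [14] addr=0x1a blk=3 s=1: VC-HIT | VC [15]
  [15] addr=0x7e blk=15 s=1: VC-HIT | VC [3]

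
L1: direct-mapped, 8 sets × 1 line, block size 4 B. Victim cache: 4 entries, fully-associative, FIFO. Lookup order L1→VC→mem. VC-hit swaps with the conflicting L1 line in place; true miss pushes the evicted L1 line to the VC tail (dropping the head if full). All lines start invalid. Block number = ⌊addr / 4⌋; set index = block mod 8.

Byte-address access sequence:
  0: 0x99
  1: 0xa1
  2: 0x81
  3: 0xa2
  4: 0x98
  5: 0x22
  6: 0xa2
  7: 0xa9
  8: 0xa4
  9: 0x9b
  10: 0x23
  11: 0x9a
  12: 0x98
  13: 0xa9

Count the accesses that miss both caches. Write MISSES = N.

#0 0x99→b38/s6 MISS; vc=[]
#1 0xa1→b40/s0 MISS; vc=[]
#2 0x81→b32/s0 MISS; vc=[40]
#3 0xa2→b40/s0 VC-HIT; vc=[32]
#4 0x98→b38/s6 L1-HIT; vc=[32]
#5 0x22→b8/s0 MISS; vc=[32,40]
#6 0xa2→b40/s0 VC-HIT; vc=[32,8]
#7 0xa9→b42/s2 MISS; vc=[32,8]
#8 0xa4→b41/s1 MISS; vc=[32,8]
#9 0x9b→b38/s6 L1-HIT; vc=[32,8]
#10 0x23→b8/s0 VC-HIT; vc=[32,40]
#11 0x9a→b38/s6 L1-HIT; vc=[32,40]
#12 0x98→b38/s6 L1-HIT; vc=[32,40]
#13 0xa9→b42/s2 L1-HIT; vc=[32,40]

MISSES = 6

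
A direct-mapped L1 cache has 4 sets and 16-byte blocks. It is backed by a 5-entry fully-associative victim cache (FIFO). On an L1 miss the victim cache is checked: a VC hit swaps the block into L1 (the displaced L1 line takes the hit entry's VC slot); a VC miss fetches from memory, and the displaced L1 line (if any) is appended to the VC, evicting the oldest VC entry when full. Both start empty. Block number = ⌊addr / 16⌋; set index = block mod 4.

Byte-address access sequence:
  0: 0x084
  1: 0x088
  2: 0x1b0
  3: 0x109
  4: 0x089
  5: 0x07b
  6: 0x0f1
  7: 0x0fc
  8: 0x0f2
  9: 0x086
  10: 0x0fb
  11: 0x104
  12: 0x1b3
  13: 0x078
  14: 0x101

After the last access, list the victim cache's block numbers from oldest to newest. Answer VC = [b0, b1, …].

0: 0x84 (blk 8, set 0) → MISS  vc=[]
1: 0x88 (blk 8, set 0) → L1-HIT  vc=[]
2: 0x1b0 (blk 27, set 3) → MISS  vc=[]
3: 0x109 (blk 16, set 0) → MISS  vc=[8]
4: 0x89 (blk 8, set 0) → VC-HIT  vc=[16]
5: 0x7b (blk 7, set 3) → MISS  vc=[16, 27]
6: 0xf1 (blk 15, set 3) → MISS  vc=[16, 27, 7]
7: 0xfc (blk 15, set 3) → L1-HIT  vc=[16, 27, 7]
8: 0xf2 (blk 15, set 3) → L1-HIT  vc=[16, 27, 7]
9: 0x86 (blk 8, set 0) → L1-HIT  vc=[16, 27, 7]
10: 0xfb (blk 15, set 3) → L1-HIT  vc=[16, 27, 7]
11: 0x104 (blk 16, set 0) → VC-HIT  vc=[8, 27, 7]
12: 0x1b3 (blk 27, set 3) → VC-HIT  vc=[8, 15, 7]
13: 0x78 (blk 7, set 3) → VC-HIT  vc=[8, 15, 27]
14: 0x101 (blk 16, set 0) → L1-HIT  vc=[8, 15, 27]

VC = [8, 15, 27]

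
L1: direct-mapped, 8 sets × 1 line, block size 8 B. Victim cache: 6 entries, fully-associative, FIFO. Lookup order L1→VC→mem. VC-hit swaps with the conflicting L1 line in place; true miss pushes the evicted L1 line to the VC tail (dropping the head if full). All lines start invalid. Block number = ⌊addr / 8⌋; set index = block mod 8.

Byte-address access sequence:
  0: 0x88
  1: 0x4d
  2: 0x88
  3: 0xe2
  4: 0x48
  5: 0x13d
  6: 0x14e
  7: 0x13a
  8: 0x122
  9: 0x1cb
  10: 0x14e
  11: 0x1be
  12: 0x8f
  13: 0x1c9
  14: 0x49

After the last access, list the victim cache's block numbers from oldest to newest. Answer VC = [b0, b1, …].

VC = [41, 57, 28, 17, 39]

#0 0x88→b17/s1 MISS; vc=[]
#1 0x4d→b9/s1 MISS; vc=[17]
#2 0x88→b17/s1 VC-HIT; vc=[9]
#3 0xe2→b28/s4 MISS; vc=[9]
#4 0x48→b9/s1 VC-HIT; vc=[17]
#5 0x13d→b39/s7 MISS; vc=[17]
#6 0x14e→b41/s1 MISS; vc=[17,9]
#7 0x13a→b39/s7 L1-HIT; vc=[17,9]
#8 0x122→b36/s4 MISS; vc=[17,9,28]
#9 0x1cb→b57/s1 MISS; vc=[17,9,28,41]
#10 0x14e→b41/s1 VC-HIT; vc=[17,9,28,57]
#11 0x1be→b55/s7 MISS; vc=[17,9,28,57,39]
#12 0x8f→b17/s1 VC-HIT; vc=[41,9,28,57,39]
#13 0x1c9→b57/s1 VC-HIT; vc=[41,9,28,17,39]
#14 0x49→b9/s1 VC-HIT; vc=[41,57,28,17,39]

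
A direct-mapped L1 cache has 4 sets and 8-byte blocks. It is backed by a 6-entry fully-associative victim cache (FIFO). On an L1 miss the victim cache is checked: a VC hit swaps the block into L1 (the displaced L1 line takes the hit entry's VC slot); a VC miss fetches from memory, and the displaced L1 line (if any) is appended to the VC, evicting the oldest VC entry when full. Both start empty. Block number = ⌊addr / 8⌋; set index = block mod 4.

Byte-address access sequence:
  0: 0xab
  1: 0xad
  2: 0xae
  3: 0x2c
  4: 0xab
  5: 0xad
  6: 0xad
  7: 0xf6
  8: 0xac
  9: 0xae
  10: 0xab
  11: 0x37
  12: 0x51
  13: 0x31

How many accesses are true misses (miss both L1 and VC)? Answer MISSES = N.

MISSES = 5

#0 0xab→b21/s1 MISS; vc=[]
#1 0xad→b21/s1 L1-HIT; vc=[]
#2 0xae→b21/s1 L1-HIT; vc=[]
#3 0x2c→b5/s1 MISS; vc=[21]
#4 0xab→b21/s1 VC-HIT; vc=[5]
#5 0xad→b21/s1 L1-HIT; vc=[5]
#6 0xad→b21/s1 L1-HIT; vc=[5]
#7 0xf6→b30/s2 MISS; vc=[5]
#8 0xac→b21/s1 L1-HIT; vc=[5]
#9 0xae→b21/s1 L1-HIT; vc=[5]
#10 0xab→b21/s1 L1-HIT; vc=[5]
#11 0x37→b6/s2 MISS; vc=[5,30]
#12 0x51→b10/s2 MISS; vc=[5,30,6]
#13 0x31→b6/s2 VC-HIT; vc=[5,30,10]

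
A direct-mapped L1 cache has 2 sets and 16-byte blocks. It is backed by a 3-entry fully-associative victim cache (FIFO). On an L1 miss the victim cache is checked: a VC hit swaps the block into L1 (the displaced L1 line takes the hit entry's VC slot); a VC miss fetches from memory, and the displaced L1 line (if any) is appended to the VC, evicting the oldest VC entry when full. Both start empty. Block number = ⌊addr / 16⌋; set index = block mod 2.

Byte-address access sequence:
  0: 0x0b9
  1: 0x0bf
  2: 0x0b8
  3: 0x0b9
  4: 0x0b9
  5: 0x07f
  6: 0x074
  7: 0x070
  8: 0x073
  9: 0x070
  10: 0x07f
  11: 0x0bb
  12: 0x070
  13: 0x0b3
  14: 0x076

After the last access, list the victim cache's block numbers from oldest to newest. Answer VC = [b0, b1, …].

VC = [11]

  [0] addr=0xb9 blk=11 s=1: MISS | VC []
  [1] addr=0xbf blk=11 s=1: L1-HIT | VC []
  [2] addr=0xb8 blk=11 s=1: L1-HIT | VC []
  [3] addr=0xb9 blk=11 s=1: L1-HIT | VC []
  [4] addr=0xb9 blk=11 s=1: L1-HIT | VC []
  [5] addr=0x7f blk=7 s=1: MISS | VC [11]
  [6] addr=0x74 blk=7 s=1: L1-HIT | VC [11]
  [7] addr=0x70 blk=7 s=1: L1-HIT | VC [11]
  [8] addr=0x73 blk=7 s=1: L1-HIT | VC [11]
  [9] addr=0x70 blk=7 s=1: L1-HIT | VC [11]
  [10] addr=0x7f blk=7 s=1: L1-HIT | VC [11]
  [11] addr=0xbb blk=11 s=1: VC-HIT | VC [7]
  [12] addr=0x70 blk=7 s=1: VC-HIT | VC [11]
  [13] addr=0xb3 blk=11 s=1: VC-HIT | VC [7]
  [14] addr=0x76 blk=7 s=1: VC-HIT | VC [11]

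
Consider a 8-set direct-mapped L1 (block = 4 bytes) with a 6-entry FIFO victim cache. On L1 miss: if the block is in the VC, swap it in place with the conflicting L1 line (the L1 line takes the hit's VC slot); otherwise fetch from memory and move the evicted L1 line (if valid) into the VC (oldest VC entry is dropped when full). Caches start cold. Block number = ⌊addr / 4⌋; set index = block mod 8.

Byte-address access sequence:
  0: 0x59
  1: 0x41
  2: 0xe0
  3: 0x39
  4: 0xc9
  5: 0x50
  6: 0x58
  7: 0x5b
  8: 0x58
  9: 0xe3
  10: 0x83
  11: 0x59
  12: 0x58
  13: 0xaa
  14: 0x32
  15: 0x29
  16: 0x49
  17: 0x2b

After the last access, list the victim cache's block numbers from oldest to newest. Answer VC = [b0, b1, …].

VC = [14, 56, 50, 20, 42, 18]

  [0] addr=0x59 blk=22 s=6: MISS | VC []
  [1] addr=0x41 blk=16 s=0: MISS | VC []
  [2] addr=0xe0 blk=56 s=0: MISS | VC [16]
  [3] addr=0x39 blk=14 s=6: MISS | VC [16, 22]
  [4] addr=0xc9 blk=50 s=2: MISS | VC [16, 22]
  [5] addr=0x50 blk=20 s=4: MISS | VC [16, 22]
  [6] addr=0x58 blk=22 s=6: VC-HIT | VC [16, 14]
  [7] addr=0x5b blk=22 s=6: L1-HIT | VC [16, 14]
  [8] addr=0x58 blk=22 s=6: L1-HIT | VC [16, 14]
  [9] addr=0xe3 blk=56 s=0: L1-HIT | VC [16, 14]
  [10] addr=0x83 blk=32 s=0: MISS | VC [16, 14, 56]
  [11] addr=0x59 blk=22 s=6: L1-HIT | VC [16, 14, 56]
  [12] addr=0x58 blk=22 s=6: L1-HIT | VC [16, 14, 56]
  [13] addr=0xaa blk=42 s=2: MISS | VC [16, 14, 56, 50]
  [14] addr=0x32 blk=12 s=4: MISS | VC [16, 14, 56, 50, 20]
  [15] addr=0x29 blk=10 s=2: MISS | VC [16, 14, 56, 50, 20, 42]
  [16] addr=0x49 blk=18 s=2: MISS | VC [14, 56, 50, 20, 42, 10]
  [17] addr=0x2b blk=10 s=2: VC-HIT | VC [14, 56, 50, 20, 42, 18]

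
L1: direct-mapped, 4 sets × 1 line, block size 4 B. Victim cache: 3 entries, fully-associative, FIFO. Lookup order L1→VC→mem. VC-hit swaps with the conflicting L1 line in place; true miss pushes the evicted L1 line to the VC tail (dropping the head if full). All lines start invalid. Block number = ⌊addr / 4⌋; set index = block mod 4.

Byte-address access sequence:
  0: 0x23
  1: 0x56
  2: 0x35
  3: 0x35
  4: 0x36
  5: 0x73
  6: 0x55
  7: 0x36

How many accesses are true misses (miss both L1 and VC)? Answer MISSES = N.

  [0] addr=0x23 blk=8 s=0: MISS | VC []
  [1] addr=0x56 blk=21 s=1: MISS | VC []
  [2] addr=0x35 blk=13 s=1: MISS | VC [21]
  [3] addr=0x35 blk=13 s=1: L1-HIT | VC [21]
  [4] addr=0x36 blk=13 s=1: L1-HIT | VC [21]
  [5] addr=0x73 blk=28 s=0: MISS | VC [21, 8]
  [6] addr=0x55 blk=21 s=1: VC-HIT | VC [13, 8]
  [7] addr=0x36 blk=13 s=1: VC-HIT | VC [21, 8]

MISSES = 4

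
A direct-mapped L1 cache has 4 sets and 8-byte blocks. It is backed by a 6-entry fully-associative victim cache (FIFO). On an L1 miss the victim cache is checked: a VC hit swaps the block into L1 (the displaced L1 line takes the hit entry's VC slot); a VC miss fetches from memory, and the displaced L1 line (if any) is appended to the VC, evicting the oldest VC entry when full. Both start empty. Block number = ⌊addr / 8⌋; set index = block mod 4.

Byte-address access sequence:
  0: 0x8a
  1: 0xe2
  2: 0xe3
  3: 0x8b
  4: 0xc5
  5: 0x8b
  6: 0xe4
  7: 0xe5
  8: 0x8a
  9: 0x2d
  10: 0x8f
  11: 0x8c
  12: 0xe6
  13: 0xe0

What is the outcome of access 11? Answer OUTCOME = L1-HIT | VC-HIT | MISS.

  [0] addr=0x8a blk=17 s=1: MISS | VC []
  [1] addr=0xe2 blk=28 s=0: MISS | VC []
  [2] addr=0xe3 blk=28 s=0: L1-HIT | VC []
  [3] addr=0x8b blk=17 s=1: L1-HIT | VC []
  [4] addr=0xc5 blk=24 s=0: MISS | VC [28]
  [5] addr=0x8b blk=17 s=1: L1-HIT | VC [28]
  [6] addr=0xe4 blk=28 s=0: VC-HIT | VC [24]
  [7] addr=0xe5 blk=28 s=0: L1-HIT | VC [24]
  [8] addr=0x8a blk=17 s=1: L1-HIT | VC [24]
  [9] addr=0x2d blk=5 s=1: MISS | VC [24, 17]
  [10] addr=0x8f blk=17 s=1: VC-HIT | VC [24, 5]
  [11] addr=0x8c blk=17 s=1: L1-HIT | VC [24, 5]
  [12] addr=0xe6 blk=28 s=0: L1-HIT | VC [24, 5]
  [13] addr=0xe0 blk=28 s=0: L1-HIT | VC [24, 5]

OUTCOME = L1-HIT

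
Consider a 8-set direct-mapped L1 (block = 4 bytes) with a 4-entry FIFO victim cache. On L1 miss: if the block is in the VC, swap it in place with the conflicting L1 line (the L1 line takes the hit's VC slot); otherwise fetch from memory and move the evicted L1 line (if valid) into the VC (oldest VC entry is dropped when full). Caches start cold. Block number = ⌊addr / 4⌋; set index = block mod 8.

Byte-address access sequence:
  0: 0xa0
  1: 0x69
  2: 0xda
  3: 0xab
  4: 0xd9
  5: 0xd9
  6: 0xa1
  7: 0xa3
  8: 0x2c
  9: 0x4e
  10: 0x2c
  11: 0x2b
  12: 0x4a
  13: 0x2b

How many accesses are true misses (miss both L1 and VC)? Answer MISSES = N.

  [0] addr=0xa0 blk=40 s=0: MISS | VC []
  [1] addr=0x69 blk=26 s=2: MISS | VC []
  [2] addr=0xda blk=54 s=6: MISS | VC []
  [3] addr=0xab blk=42 s=2: MISS | VC [26]
  [4] addr=0xd9 blk=54 s=6: L1-HIT | VC [26]
  [5] addr=0xd9 blk=54 s=6: L1-HIT | VC [26]
  [6] addr=0xa1 blk=40 s=0: L1-HIT | VC [26]
  [7] addr=0xa3 blk=40 s=0: L1-HIT | VC [26]
  [8] addr=0x2c blk=11 s=3: MISS | VC [26]
  [9] addr=0x4e blk=19 s=3: MISS | VC [26, 11]
  [10] addr=0x2c blk=11 s=3: VC-HIT | VC [26, 19]
  [11] addr=0x2b blk=10 s=2: MISS | VC [26, 19, 42]
  [12] addr=0x4a blk=18 s=2: MISS | VC [26, 19, 42, 10]
  [13] addr=0x2b blk=10 s=2: VC-HIT | VC [26, 19, 42, 18]

MISSES = 8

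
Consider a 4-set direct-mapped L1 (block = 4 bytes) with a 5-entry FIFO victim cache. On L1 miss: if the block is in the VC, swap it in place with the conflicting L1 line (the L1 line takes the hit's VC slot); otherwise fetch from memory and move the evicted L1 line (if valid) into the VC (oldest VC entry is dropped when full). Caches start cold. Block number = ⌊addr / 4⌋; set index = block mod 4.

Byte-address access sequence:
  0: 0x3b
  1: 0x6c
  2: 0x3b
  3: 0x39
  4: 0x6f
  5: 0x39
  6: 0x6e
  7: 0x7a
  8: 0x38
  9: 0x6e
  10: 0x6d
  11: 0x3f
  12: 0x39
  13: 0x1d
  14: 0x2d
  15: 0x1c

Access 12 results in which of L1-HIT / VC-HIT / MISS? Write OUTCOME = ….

0: 0x3b (blk 14, set 2) → MISS  vc=[]
1: 0x6c (blk 27, set 3) → MISS  vc=[]
2: 0x3b (blk 14, set 2) → L1-HIT  vc=[]
3: 0x39 (blk 14, set 2) → L1-HIT  vc=[]
4: 0x6f (blk 27, set 3) → L1-HIT  vc=[]
5: 0x39 (blk 14, set 2) → L1-HIT  vc=[]
6: 0x6e (blk 27, set 3) → L1-HIT  vc=[]
7: 0x7a (blk 30, set 2) → MISS  vc=[14]
8: 0x38 (blk 14, set 2) → VC-HIT  vc=[30]
9: 0x6e (blk 27, set 3) → L1-HIT  vc=[30]
10: 0x6d (blk 27, set 3) → L1-HIT  vc=[30]
11: 0x3f (blk 15, set 3) → MISS  vc=[30, 27]
12: 0x39 (blk 14, set 2) → L1-HIT  vc=[30, 27]
13: 0x1d (blk 7, set 3) → MISS  vc=[30, 27, 15]
14: 0x2d (blk 11, set 3) → MISS  vc=[30, 27, 15, 7]
15: 0x1c (blk 7, set 3) → VC-HIT  vc=[30, 27, 15, 11]

OUTCOME = L1-HIT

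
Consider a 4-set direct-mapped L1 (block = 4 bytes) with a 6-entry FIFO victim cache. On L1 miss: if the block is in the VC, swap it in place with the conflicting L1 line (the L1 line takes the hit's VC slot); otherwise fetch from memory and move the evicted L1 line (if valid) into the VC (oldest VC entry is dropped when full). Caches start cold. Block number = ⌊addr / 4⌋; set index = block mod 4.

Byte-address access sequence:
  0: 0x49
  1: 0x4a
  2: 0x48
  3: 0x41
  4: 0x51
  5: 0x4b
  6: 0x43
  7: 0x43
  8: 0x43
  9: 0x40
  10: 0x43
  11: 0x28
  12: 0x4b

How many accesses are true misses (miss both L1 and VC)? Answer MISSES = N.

0: 0x49 (blk 18, set 2) → MISS  vc=[]
1: 0x4a (blk 18, set 2) → L1-HIT  vc=[]
2: 0x48 (blk 18, set 2) → L1-HIT  vc=[]
3: 0x41 (blk 16, set 0) → MISS  vc=[]
4: 0x51 (blk 20, set 0) → MISS  vc=[16]
5: 0x4b (blk 18, set 2) → L1-HIT  vc=[16]
6: 0x43 (blk 16, set 0) → VC-HIT  vc=[20]
7: 0x43 (blk 16, set 0) → L1-HIT  vc=[20]
8: 0x43 (blk 16, set 0) → L1-HIT  vc=[20]
9: 0x40 (blk 16, set 0) → L1-HIT  vc=[20]
10: 0x43 (blk 16, set 0) → L1-HIT  vc=[20]
11: 0x28 (blk 10, set 2) → MISS  vc=[20, 18]
12: 0x4b (blk 18, set 2) → VC-HIT  vc=[20, 10]

MISSES = 4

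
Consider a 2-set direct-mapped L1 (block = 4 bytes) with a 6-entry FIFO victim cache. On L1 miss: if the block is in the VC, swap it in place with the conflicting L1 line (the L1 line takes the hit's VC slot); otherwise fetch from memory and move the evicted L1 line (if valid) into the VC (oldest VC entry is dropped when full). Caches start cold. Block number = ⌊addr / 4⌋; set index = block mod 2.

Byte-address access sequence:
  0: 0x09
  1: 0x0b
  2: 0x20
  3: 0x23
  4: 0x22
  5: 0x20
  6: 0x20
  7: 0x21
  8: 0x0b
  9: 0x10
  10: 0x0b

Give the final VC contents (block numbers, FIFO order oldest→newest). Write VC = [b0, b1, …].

  [0] addr=0x9 blk=2 s=0: MISS | VC []
  [1] addr=0xb blk=2 s=0: L1-HIT | VC []
  [2] addr=0x20 blk=8 s=0: MISS | VC [2]
  [3] addr=0x23 blk=8 s=0: L1-HIT | VC [2]
  [4] addr=0x22 blk=8 s=0: L1-HIT | VC [2]
  [5] addr=0x20 blk=8 s=0: L1-HIT | VC [2]
  [6] addr=0x20 blk=8 s=0: L1-HIT | VC [2]
  [7] addr=0x21 blk=8 s=0: L1-HIT | VC [2]
  [8] addr=0xb blk=2 s=0: VC-HIT | VC [8]
  [9] addr=0x10 blk=4 s=0: MISS | VC [8, 2]
  [10] addr=0xb blk=2 s=0: VC-HIT | VC [8, 4]

VC = [8, 4]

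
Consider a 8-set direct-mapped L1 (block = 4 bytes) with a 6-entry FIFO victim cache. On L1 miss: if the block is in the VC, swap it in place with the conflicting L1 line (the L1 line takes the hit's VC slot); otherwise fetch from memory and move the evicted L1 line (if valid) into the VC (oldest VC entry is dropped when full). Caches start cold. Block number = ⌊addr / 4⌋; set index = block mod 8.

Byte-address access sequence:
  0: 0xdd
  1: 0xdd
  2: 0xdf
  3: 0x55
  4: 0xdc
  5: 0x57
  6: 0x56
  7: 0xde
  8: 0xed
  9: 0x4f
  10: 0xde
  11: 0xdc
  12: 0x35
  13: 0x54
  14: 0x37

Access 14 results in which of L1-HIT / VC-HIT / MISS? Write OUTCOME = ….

  [0] addr=0xdd blk=55 s=7: MISS | VC []
  [1] addr=0xdd blk=55 s=7: L1-HIT | VC []
  [2] addr=0xdf blk=55 s=7: L1-HIT | VC []
  [3] addr=0x55 blk=21 s=5: MISS | VC []
  [4] addr=0xdc blk=55 s=7: L1-HIT | VC []
  [5] addr=0x57 blk=21 s=5: L1-HIT | VC []
  [6] addr=0x56 blk=21 s=5: L1-HIT | VC []
  [7] addr=0xde blk=55 s=7: L1-HIT | VC []
  [8] addr=0xed blk=59 s=3: MISS | VC []
  [9] addr=0x4f blk=19 s=3: MISS | VC [59]
  [10] addr=0xde blk=55 s=7: L1-HIT | VC [59]
  [11] addr=0xdc blk=55 s=7: L1-HIT | VC [59]
  [12] addr=0x35 blk=13 s=5: MISS | VC [59, 21]
  [13] addr=0x54 blk=21 s=5: VC-HIT | VC [59, 13]
  [14] addr=0x37 blk=13 s=5: VC-HIT | VC [59, 21]

OUTCOME = VC-HIT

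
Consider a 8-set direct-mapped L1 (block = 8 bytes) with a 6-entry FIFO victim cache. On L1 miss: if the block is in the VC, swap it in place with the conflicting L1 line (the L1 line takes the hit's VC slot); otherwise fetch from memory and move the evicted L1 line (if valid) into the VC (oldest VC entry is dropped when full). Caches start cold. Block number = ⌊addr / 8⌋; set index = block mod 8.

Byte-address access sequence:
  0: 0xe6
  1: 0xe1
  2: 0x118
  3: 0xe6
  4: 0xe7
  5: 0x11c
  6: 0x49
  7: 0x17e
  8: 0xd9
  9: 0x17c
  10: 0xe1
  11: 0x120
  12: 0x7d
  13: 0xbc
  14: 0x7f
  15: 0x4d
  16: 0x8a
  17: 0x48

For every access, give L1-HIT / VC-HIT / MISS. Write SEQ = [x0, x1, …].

  [0] addr=0xe6 blk=28 s=4: MISS | VC []
  [1] addr=0xe1 blk=28 s=4: L1-HIT | VC []
  [2] addr=0x118 blk=35 s=3: MISS | VC []
  [3] addr=0xe6 blk=28 s=4: L1-HIT | VC []
  [4] addr=0xe7 blk=28 s=4: L1-HIT | VC []
  [5] addr=0x11c blk=35 s=3: L1-HIT | VC []
  [6] addr=0x49 blk=9 s=1: MISS | VC []
  [7] addr=0x17e blk=47 s=7: MISS | VC []
  [8] addr=0xd9 blk=27 s=3: MISS | VC [35]
  [9] addr=0x17c blk=47 s=7: L1-HIT | VC [35]
  [10] addr=0xe1 blk=28 s=4: L1-HIT | VC [35]
  [11] addr=0x120 blk=36 s=4: MISS | VC [35, 28]
  [12] addr=0x7d blk=15 s=7: MISS | VC [35, 28, 47]
  [13] addr=0xbc blk=23 s=7: MISS | VC [35, 28, 47, 15]
  [14] addr=0x7f blk=15 s=7: VC-HIT | VC [35, 28, 47, 23]
  [15] addr=0x4d blk=9 s=1: L1-HIT | VC [35, 28, 47, 23]
  [16] addr=0x8a blk=17 s=1: MISS | VC [35, 28, 47, 23, 9]
  [17] addr=0x48 blk=9 s=1: VC-HIT | VC [35, 28, 47, 23, 17]

SEQ = [MISS, L1-HIT, MISS, L1-HIT, L1-HIT, L1-HIT, MISS, MISS, MISS, L1-HIT, L1-HIT, MISS, MISS, MISS, VC-HIT, L1-HIT, MISS, VC-HIT]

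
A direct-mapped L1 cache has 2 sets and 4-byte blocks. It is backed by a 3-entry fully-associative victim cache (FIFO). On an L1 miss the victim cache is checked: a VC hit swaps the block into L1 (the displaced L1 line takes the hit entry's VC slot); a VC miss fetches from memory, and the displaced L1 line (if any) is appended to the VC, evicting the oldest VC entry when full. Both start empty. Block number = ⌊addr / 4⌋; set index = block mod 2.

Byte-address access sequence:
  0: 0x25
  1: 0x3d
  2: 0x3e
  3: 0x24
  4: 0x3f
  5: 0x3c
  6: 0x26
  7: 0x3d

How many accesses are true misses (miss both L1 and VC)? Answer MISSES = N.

MISSES = 2

0: 0x25 (blk 9, set 1) → MISS  vc=[]
1: 0x3d (blk 15, set 1) → MISS  vc=[9]
2: 0x3e (blk 15, set 1) → L1-HIT  vc=[9]
3: 0x24 (blk 9, set 1) → VC-HIT  vc=[15]
4: 0x3f (blk 15, set 1) → VC-HIT  vc=[9]
5: 0x3c (blk 15, set 1) → L1-HIT  vc=[9]
6: 0x26 (blk 9, set 1) → VC-HIT  vc=[15]
7: 0x3d (blk 15, set 1) → VC-HIT  vc=[9]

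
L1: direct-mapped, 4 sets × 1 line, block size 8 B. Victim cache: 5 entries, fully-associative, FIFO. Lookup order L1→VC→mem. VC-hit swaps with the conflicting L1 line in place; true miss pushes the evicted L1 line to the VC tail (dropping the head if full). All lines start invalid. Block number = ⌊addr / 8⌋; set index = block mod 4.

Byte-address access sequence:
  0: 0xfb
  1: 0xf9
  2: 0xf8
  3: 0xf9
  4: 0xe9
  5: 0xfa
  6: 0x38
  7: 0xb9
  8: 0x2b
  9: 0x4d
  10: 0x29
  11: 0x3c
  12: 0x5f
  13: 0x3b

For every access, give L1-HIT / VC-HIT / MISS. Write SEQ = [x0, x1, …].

SEQ = [MISS, L1-HIT, L1-HIT, L1-HIT, MISS, L1-HIT, MISS, MISS, MISS, MISS, VC-HIT, VC-HIT, MISS, VC-HIT]

  [0] addr=0xfb blk=31 s=3: MISS | VC []
  [1] addr=0xf9 blk=31 s=3: L1-HIT | VC []
  [2] addr=0xf8 blk=31 s=3: L1-HIT | VC []
  [3] addr=0xf9 blk=31 s=3: L1-HIT | VC []
  [4] addr=0xe9 blk=29 s=1: MISS | VC []
  [5] addr=0xfa blk=31 s=3: L1-HIT | VC []
  [6] addr=0x38 blk=7 s=3: MISS | VC [31]
  [7] addr=0xb9 blk=23 s=3: MISS | VC [31, 7]
  [8] addr=0x2b blk=5 s=1: MISS | VC [31, 7, 29]
  [9] addr=0x4d blk=9 s=1: MISS | VC [31, 7, 29, 5]
  [10] addr=0x29 blk=5 s=1: VC-HIT | VC [31, 7, 29, 9]
  [11] addr=0x3c blk=7 s=3: VC-HIT | VC [31, 23, 29, 9]
  [12] addr=0x5f blk=11 s=3: MISS | VC [31, 23, 29, 9, 7]
  [13] addr=0x3b blk=7 s=3: VC-HIT | VC [31, 23, 29, 9, 11]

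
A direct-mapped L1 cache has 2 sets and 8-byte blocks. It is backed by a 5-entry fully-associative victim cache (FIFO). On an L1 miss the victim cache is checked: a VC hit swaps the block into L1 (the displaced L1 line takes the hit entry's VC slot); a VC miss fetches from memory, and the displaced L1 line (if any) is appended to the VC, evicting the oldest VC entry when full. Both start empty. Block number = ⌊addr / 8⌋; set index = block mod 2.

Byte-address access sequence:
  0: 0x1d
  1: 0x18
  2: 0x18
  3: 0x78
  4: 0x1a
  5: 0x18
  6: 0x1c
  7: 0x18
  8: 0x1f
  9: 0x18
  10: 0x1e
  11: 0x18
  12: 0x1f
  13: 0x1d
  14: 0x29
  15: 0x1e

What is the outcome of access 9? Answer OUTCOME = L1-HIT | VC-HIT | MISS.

  [0] addr=0x1d blk=3 s=1: MISS | VC []
  [1] addr=0x18 blk=3 s=1: L1-HIT | VC []
  [2] addr=0x18 blk=3 s=1: L1-HIT | VC []
  [3] addr=0x78 blk=15 s=1: MISS | VC [3]
  [4] addr=0x1a blk=3 s=1: VC-HIT | VC [15]
  [5] addr=0x18 blk=3 s=1: L1-HIT | VC [15]
  [6] addr=0x1c blk=3 s=1: L1-HIT | VC [15]
  [7] addr=0x18 blk=3 s=1: L1-HIT | VC [15]
  [8] addr=0x1f blk=3 s=1: L1-HIT | VC [15]
  [9] addr=0x18 blk=3 s=1: L1-HIT | VC [15]
  [10] addr=0x1e blk=3 s=1: L1-HIT | VC [15]
  [11] addr=0x18 blk=3 s=1: L1-HIT | VC [15]
  [12] addr=0x1f blk=3 s=1: L1-HIT | VC [15]
  [13] addr=0x1d blk=3 s=1: L1-HIT | VC [15]
  [14] addr=0x29 blk=5 s=1: MISS | VC [15, 3]
  [15] addr=0x1e blk=3 s=1: VC-HIT | VC [15, 5]

OUTCOME = L1-HIT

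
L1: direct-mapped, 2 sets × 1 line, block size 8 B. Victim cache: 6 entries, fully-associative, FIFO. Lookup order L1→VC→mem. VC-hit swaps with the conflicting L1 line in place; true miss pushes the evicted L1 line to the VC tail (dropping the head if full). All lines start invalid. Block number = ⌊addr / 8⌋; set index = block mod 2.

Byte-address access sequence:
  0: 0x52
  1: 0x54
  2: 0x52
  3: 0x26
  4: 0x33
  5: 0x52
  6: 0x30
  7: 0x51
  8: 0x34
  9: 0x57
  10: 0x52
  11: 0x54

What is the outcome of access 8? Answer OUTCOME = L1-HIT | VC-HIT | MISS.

0: 0x52 (blk 10, set 0) → MISS  vc=[]
1: 0x54 (blk 10, set 0) → L1-HIT  vc=[]
2: 0x52 (blk 10, set 0) → L1-HIT  vc=[]
3: 0x26 (blk 4, set 0) → MISS  vc=[10]
4: 0x33 (blk 6, set 0) → MISS  vc=[10, 4]
5: 0x52 (blk 10, set 0) → VC-HIT  vc=[6, 4]
6: 0x30 (blk 6, set 0) → VC-HIT  vc=[10, 4]
7: 0x51 (blk 10, set 0) → VC-HIT  vc=[6, 4]
8: 0x34 (blk 6, set 0) → VC-HIT  vc=[10, 4]
9: 0x57 (blk 10, set 0) → VC-HIT  vc=[6, 4]
10: 0x52 (blk 10, set 0) → L1-HIT  vc=[6, 4]
11: 0x54 (blk 10, set 0) → L1-HIT  vc=[6, 4]

OUTCOME = VC-HIT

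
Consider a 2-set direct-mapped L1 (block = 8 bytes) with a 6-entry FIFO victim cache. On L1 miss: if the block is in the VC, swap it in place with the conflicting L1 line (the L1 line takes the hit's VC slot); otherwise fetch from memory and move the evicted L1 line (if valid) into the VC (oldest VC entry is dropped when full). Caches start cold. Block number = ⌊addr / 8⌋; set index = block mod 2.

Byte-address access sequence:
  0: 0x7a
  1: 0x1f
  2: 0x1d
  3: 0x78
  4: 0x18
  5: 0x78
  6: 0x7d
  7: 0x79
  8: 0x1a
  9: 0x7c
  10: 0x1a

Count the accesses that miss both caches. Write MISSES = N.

MISSES = 2

  [0] addr=0x7a blk=15 s=1: MISS | VC []
  [1] addr=0x1f blk=3 s=1: MISS | VC [15]
  [2] addr=0x1d blk=3 s=1: L1-HIT | VC [15]
  [3] addr=0x78 blk=15 s=1: VC-HIT | VC [3]
  [4] addr=0x18 blk=3 s=1: VC-HIT | VC [15]
  [5] addr=0x78 blk=15 s=1: VC-HIT | VC [3]
  [6] addr=0x7d blk=15 s=1: L1-HIT | VC [3]
  [7] addr=0x79 blk=15 s=1: L1-HIT | VC [3]
  [8] addr=0x1a blk=3 s=1: VC-HIT | VC [15]
  [9] addr=0x7c blk=15 s=1: VC-HIT | VC [3]
  [10] addr=0x1a blk=3 s=1: VC-HIT | VC [15]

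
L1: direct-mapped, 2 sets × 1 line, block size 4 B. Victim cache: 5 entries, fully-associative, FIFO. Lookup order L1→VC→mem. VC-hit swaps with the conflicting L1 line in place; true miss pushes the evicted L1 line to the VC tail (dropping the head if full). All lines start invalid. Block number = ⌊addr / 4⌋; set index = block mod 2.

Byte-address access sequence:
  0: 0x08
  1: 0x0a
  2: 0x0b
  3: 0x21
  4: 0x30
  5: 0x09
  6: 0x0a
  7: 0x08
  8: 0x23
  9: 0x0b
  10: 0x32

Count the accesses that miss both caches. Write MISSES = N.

MISSES = 3

  [0] addr=0x8 blk=2 s=0: MISS | VC []
  [1] addr=0xa blk=2 s=0: L1-HIT | VC []
  [2] addr=0xb blk=2 s=0: L1-HIT | VC []
  [3] addr=0x21 blk=8 s=0: MISS | VC [2]
  [4] addr=0x30 blk=12 s=0: MISS | VC [2, 8]
  [5] addr=0x9 blk=2 s=0: VC-HIT | VC [12, 8]
  [6] addr=0xa blk=2 s=0: L1-HIT | VC [12, 8]
  [7] addr=0x8 blk=2 s=0: L1-HIT | VC [12, 8]
  [8] addr=0x23 blk=8 s=0: VC-HIT | VC [12, 2]
  [9] addr=0xb blk=2 s=0: VC-HIT | VC [12, 8]
  [10] addr=0x32 blk=12 s=0: VC-HIT | VC [2, 8]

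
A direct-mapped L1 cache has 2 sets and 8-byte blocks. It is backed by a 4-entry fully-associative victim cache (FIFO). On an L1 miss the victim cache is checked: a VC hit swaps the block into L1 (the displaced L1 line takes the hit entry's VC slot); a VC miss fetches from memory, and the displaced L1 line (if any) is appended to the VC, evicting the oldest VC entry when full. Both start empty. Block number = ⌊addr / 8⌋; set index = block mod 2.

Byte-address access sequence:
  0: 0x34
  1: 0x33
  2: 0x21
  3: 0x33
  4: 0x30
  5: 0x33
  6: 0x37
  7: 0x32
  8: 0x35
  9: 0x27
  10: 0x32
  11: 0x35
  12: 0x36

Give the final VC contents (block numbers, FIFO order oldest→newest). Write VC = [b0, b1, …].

0: 0x34 (blk 6, set 0) → MISS  vc=[]
1: 0x33 (blk 6, set 0) → L1-HIT  vc=[]
2: 0x21 (blk 4, set 0) → MISS  vc=[6]
3: 0x33 (blk 6, set 0) → VC-HIT  vc=[4]
4: 0x30 (blk 6, set 0) → L1-HIT  vc=[4]
5: 0x33 (blk 6, set 0) → L1-HIT  vc=[4]
6: 0x37 (blk 6, set 0) → L1-HIT  vc=[4]
7: 0x32 (blk 6, set 0) → L1-HIT  vc=[4]
8: 0x35 (blk 6, set 0) → L1-HIT  vc=[4]
9: 0x27 (blk 4, set 0) → VC-HIT  vc=[6]
10: 0x32 (blk 6, set 0) → VC-HIT  vc=[4]
11: 0x35 (blk 6, set 0) → L1-HIT  vc=[4]
12: 0x36 (blk 6, set 0) → L1-HIT  vc=[4]

VC = [4]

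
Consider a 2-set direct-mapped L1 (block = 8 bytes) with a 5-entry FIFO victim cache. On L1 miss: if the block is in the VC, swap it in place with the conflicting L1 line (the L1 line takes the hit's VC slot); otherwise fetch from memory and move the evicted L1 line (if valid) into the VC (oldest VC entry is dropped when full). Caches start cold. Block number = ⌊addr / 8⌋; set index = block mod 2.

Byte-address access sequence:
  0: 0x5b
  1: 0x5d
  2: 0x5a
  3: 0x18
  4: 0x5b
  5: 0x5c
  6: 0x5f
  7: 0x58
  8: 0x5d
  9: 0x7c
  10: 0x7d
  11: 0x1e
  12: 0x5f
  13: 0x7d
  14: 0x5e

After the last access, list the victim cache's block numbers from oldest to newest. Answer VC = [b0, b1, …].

  [0] addr=0x5b blk=11 s=1: MISS | VC []
  [1] addr=0x5d blk=11 s=1: L1-HIT | VC []
  [2] addr=0x5a blk=11 s=1: L1-HIT | VC []
  [3] addr=0x18 blk=3 s=1: MISS | VC [11]
  [4] addr=0x5b blk=11 s=1: VC-HIT | VC [3]
  [5] addr=0x5c blk=11 s=1: L1-HIT | VC [3]
  [6] addr=0x5f blk=11 s=1: L1-HIT | VC [3]
  [7] addr=0x58 blk=11 s=1: L1-HIT | VC [3]
  [8] addr=0x5d blk=11 s=1: L1-HIT | VC [3]
  [9] addr=0x7c blk=15 s=1: MISS | VC [3, 11]
  [10] addr=0x7d blk=15 s=1: L1-HIT | VC [3, 11]
  [11] addr=0x1e blk=3 s=1: VC-HIT | VC [15, 11]
  [12] addr=0x5f blk=11 s=1: VC-HIT | VC [15, 3]
  [13] addr=0x7d blk=15 s=1: VC-HIT | VC [11, 3]
  [14] addr=0x5e blk=11 s=1: VC-HIT | VC [15, 3]

VC = [15, 3]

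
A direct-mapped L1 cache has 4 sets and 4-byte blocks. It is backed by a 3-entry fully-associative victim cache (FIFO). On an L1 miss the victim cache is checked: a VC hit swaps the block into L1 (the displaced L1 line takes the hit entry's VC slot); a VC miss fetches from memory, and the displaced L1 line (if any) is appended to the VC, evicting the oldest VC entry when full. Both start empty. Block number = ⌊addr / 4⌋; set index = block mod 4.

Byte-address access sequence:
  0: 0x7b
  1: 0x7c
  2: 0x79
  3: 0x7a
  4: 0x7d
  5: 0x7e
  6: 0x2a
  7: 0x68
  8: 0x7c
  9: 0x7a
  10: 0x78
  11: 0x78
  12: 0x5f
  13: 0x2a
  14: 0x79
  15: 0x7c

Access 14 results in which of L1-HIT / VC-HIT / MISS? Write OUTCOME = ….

#0 0x7b→b30/s2 MISS; vc=[]
#1 0x7c→b31/s3 MISS; vc=[]
#2 0x79→b30/s2 L1-HIT; vc=[]
#3 0x7a→b30/s2 L1-HIT; vc=[]
#4 0x7d→b31/s3 L1-HIT; vc=[]
#5 0x7e→b31/s3 L1-HIT; vc=[]
#6 0x2a→b10/s2 MISS; vc=[30]
#7 0x68→b26/s2 MISS; vc=[30,10]
#8 0x7c→b31/s3 L1-HIT; vc=[30,10]
#9 0x7a→b30/s2 VC-HIT; vc=[26,10]
#10 0x78→b30/s2 L1-HIT; vc=[26,10]
#11 0x78→b30/s2 L1-HIT; vc=[26,10]
#12 0x5f→b23/s3 MISS; vc=[26,10,31]
#13 0x2a→b10/s2 VC-HIT; vc=[26,30,31]
#14 0x79→b30/s2 VC-HIT; vc=[26,10,31]
#15 0x7c→b31/s3 VC-HIT; vc=[26,10,23]

OUTCOME = VC-HIT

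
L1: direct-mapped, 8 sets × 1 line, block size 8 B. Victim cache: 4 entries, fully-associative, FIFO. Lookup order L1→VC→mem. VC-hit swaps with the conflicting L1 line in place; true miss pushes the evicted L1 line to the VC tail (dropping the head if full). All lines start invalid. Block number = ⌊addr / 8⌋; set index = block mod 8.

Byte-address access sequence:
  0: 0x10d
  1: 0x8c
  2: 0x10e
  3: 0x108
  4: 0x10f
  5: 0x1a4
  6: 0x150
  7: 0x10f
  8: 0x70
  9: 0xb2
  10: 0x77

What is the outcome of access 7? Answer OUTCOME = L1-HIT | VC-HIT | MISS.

#0 0x10d→b33/s1 MISS; vc=[]
#1 0x8c→b17/s1 MISS; vc=[33]
#2 0x10e→b33/s1 VC-HIT; vc=[17]
#3 0x108→b33/s1 L1-HIT; vc=[17]
#4 0x10f→b33/s1 L1-HIT; vc=[17]
#5 0x1a4→b52/s4 MISS; vc=[17]
#6 0x150→b42/s2 MISS; vc=[17]
#7 0x10f→b33/s1 L1-HIT; vc=[17]
#8 0x70→b14/s6 MISS; vc=[17]
#9 0xb2→b22/s6 MISS; vc=[17,14]
#10 0x77→b14/s6 VC-HIT; vc=[17,22]

OUTCOME = L1-HIT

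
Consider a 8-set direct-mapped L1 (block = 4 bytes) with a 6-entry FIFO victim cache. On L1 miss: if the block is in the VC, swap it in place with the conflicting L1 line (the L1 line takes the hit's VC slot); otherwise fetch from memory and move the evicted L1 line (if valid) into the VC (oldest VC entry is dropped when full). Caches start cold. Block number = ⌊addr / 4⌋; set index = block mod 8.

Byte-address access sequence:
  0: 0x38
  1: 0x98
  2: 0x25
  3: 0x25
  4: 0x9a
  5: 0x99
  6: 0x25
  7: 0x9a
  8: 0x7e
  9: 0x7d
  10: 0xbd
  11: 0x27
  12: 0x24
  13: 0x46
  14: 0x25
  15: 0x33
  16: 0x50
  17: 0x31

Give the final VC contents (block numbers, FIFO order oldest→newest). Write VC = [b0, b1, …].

0: 0x38 (blk 14, set 6) → MISS  vc=[]
1: 0x98 (blk 38, set 6) → MISS  vc=[14]
2: 0x25 (blk 9, set 1) → MISS  vc=[14]
3: 0x25 (blk 9, set 1) → L1-HIT  vc=[14]
4: 0x9a (blk 38, set 6) → L1-HIT  vc=[14]
5: 0x99 (blk 38, set 6) → L1-HIT  vc=[14]
6: 0x25 (blk 9, set 1) → L1-HIT  vc=[14]
7: 0x9a (blk 38, set 6) → L1-HIT  vc=[14]
8: 0x7e (blk 31, set 7) → MISS  vc=[14]
9: 0x7d (blk 31, set 7) → L1-HIT  vc=[14]
10: 0xbd (blk 47, set 7) → MISS  vc=[14, 31]
11: 0x27 (blk 9, set 1) → L1-HIT  vc=[14, 31]
12: 0x24 (blk 9, set 1) → L1-HIT  vc=[14, 31]
13: 0x46 (blk 17, set 1) → MISS  vc=[14, 31, 9]
14: 0x25 (blk 9, set 1) → VC-HIT  vc=[14, 31, 17]
15: 0x33 (blk 12, set 4) → MISS  vc=[14, 31, 17]
16: 0x50 (blk 20, set 4) → MISS  vc=[14, 31, 17, 12]
17: 0x31 (blk 12, set 4) → VC-HIT  vc=[14, 31, 17, 20]

VC = [14, 31, 17, 20]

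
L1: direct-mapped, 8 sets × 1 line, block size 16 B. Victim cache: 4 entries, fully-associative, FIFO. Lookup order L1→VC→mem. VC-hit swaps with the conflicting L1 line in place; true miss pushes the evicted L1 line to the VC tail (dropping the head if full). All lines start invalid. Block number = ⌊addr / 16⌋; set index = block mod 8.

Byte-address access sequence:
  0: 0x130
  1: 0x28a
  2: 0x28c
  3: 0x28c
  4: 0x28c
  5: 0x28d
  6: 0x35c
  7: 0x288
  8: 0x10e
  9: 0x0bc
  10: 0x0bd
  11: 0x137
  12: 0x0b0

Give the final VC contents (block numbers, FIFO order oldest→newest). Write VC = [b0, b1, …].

0: 0x130 (blk 19, set 3) → MISS  vc=[]
1: 0x28a (blk 40, set 0) → MISS  vc=[]
2: 0x28c (blk 40, set 0) → L1-HIT  vc=[]
3: 0x28c (blk 40, set 0) → L1-HIT  vc=[]
4: 0x28c (blk 40, set 0) → L1-HIT  vc=[]
5: 0x28d (blk 40, set 0) → L1-HIT  vc=[]
6: 0x35c (blk 53, set 5) → MISS  vc=[]
7: 0x288 (blk 40, set 0) → L1-HIT  vc=[]
8: 0x10e (blk 16, set 0) → MISS  vc=[40]
9: 0xbc (blk 11, set 3) → MISS  vc=[40, 19]
10: 0xbd (blk 11, set 3) → L1-HIT  vc=[40, 19]
11: 0x137 (blk 19, set 3) → VC-HIT  vc=[40, 11]
12: 0xb0 (blk 11, set 3) → VC-HIT  vc=[40, 19]

VC = [40, 19]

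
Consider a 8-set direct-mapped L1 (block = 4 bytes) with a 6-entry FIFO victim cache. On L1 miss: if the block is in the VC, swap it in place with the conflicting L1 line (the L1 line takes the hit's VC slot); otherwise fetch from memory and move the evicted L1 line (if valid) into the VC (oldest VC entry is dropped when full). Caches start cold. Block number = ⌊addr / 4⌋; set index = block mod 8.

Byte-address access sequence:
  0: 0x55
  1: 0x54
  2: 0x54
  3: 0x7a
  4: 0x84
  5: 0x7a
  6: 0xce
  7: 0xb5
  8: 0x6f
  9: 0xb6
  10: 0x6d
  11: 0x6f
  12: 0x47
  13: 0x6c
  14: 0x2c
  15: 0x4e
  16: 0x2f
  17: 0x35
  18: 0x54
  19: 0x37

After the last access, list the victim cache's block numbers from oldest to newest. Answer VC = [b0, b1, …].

0: 0x55 (blk 21, set 5) → MISS  vc=[]
1: 0x54 (blk 21, set 5) → L1-HIT  vc=[]
2: 0x54 (blk 21, set 5) → L1-HIT  vc=[]
3: 0x7a (blk 30, set 6) → MISS  vc=[]
4: 0x84 (blk 33, set 1) → MISS  vc=[]
5: 0x7a (blk 30, set 6) → L1-HIT  vc=[]
6: 0xce (blk 51, set 3) → MISS  vc=[]
7: 0xb5 (blk 45, set 5) → MISS  vc=[21]
8: 0x6f (blk 27, set 3) → MISS  vc=[21, 51]
9: 0xb6 (blk 45, set 5) → L1-HIT  vc=[21, 51]
10: 0x6d (blk 27, set 3) → L1-HIT  vc=[21, 51]
11: 0x6f (blk 27, set 3) → L1-HIT  vc=[21, 51]
12: 0x47 (blk 17, set 1) → MISS  vc=[21, 51, 33]
13: 0x6c (blk 27, set 3) → L1-HIT  vc=[21, 51, 33]
14: 0x2c (blk 11, set 3) → MISS  vc=[21, 51, 33, 27]
15: 0x4e (blk 19, set 3) → MISS  vc=[21, 51, 33, 27, 11]
16: 0x2f (blk 11, set 3) → VC-HIT  vc=[21, 51, 33, 27, 19]
17: 0x35 (blk 13, set 5) → MISS  vc=[21, 51, 33, 27, 19, 45]
18: 0x54 (blk 21, set 5) → VC-HIT  vc=[13, 51, 33, 27, 19, 45]
19: 0x37 (blk 13, set 5) → VC-HIT  vc=[21, 51, 33, 27, 19, 45]

VC = [21, 51, 33, 27, 19, 45]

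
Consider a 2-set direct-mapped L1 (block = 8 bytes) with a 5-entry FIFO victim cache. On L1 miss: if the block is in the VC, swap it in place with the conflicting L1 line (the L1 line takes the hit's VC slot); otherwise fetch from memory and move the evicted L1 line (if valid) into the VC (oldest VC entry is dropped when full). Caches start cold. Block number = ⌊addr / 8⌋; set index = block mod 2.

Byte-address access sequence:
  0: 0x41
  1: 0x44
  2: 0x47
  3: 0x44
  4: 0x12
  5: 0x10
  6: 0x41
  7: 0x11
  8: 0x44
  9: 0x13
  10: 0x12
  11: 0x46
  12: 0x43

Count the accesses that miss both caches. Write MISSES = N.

MISSES = 2

#0 0x41→b8/s0 MISS; vc=[]
#1 0x44→b8/s0 L1-HIT; vc=[]
#2 0x47→b8/s0 L1-HIT; vc=[]
#3 0x44→b8/s0 L1-HIT; vc=[]
#4 0x12→b2/s0 MISS; vc=[8]
#5 0x10→b2/s0 L1-HIT; vc=[8]
#6 0x41→b8/s0 VC-HIT; vc=[2]
#7 0x11→b2/s0 VC-HIT; vc=[8]
#8 0x44→b8/s0 VC-HIT; vc=[2]
#9 0x13→b2/s0 VC-HIT; vc=[8]
#10 0x12→b2/s0 L1-HIT; vc=[8]
#11 0x46→b8/s0 VC-HIT; vc=[2]
#12 0x43→b8/s0 L1-HIT; vc=[2]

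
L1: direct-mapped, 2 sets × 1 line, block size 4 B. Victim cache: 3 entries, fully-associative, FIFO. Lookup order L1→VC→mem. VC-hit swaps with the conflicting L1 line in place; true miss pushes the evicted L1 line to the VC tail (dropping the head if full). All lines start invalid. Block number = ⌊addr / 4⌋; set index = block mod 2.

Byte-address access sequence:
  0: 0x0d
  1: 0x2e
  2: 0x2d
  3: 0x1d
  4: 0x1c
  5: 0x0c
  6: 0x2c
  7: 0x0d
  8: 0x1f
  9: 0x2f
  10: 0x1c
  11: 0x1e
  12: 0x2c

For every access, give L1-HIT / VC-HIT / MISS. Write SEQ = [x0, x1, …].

  [0] addr=0xd blk=3 s=1: MISS | VC []
  [1] addr=0x2e blk=11 s=1: MISS | VC [3]
  [2] addr=0x2d blk=11 s=1: L1-HIT | VC [3]
  [3] addr=0x1d blk=7 s=1: MISS | VC [3, 11]
  [4] addr=0x1c blk=7 s=1: L1-HIT | VC [3, 11]
  [5] addr=0xc blk=3 s=1: VC-HIT | VC [7, 11]
  [6] addr=0x2c blk=11 s=1: VC-HIT | VC [7, 3]
  [7] addr=0xd blk=3 s=1: VC-HIT | VC [7, 11]
  [8] addr=0x1f blk=7 s=1: VC-HIT | VC [3, 11]
  [9] addr=0x2f blk=11 s=1: VC-HIT | VC [3, 7]
  [10] addr=0x1c blk=7 s=1: VC-HIT | VC [3, 11]
  [11] addr=0x1e blk=7 s=1: L1-HIT | VC [3, 11]
  [12] addr=0x2c blk=11 s=1: VC-HIT | VC [3, 7]

SEQ = [MISS, MISS, L1-HIT, MISS, L1-HIT, VC-HIT, VC-HIT, VC-HIT, VC-HIT, VC-HIT, VC-HIT, L1-HIT, VC-HIT]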